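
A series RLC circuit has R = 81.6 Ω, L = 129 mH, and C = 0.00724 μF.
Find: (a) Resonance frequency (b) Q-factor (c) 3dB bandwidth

Step 1 — Resonance condition Im(Z)=0 gives ω₀ = 1/√(LC).
Step 2 — ω₀ = 1/√(0.129·7.24e-09) = 3.272e+04 rad/s.
Step 3 — f₀ = ω₀/(2π) = 5208 Hz.
Step 4 — Series Q: Q = ω₀L/R = 3.272e+04·0.129/81.6 = 51.73.
Step 5 — 3dB bandwidth: Δω = ω₀/Q = 632.6 rad/s; BW = Δω/(2π) = 100.7 Hz.

(a) f₀ = 5208 Hz  (b) Q = 51.73  (c) BW = 100.7 Hz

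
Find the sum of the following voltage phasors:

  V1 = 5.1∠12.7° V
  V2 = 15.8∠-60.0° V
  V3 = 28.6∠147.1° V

Step 1 — Convert each phasor to rectangular form:
  V1 = 5.1·(cos(12.7°) + j·sin(12.7°)) = 4.975 + j1.121 V
  V2 = 15.8·(cos(-60.0°) + j·sin(-60.0°)) = 7.9 - j13.68 V
  V3 = 28.6·(cos(147.1°) + j·sin(147.1°)) = -24.01 + j15.53 V
Step 2 — Sum components: V_total = -11.14 + j2.973 V.
Step 3 — Convert to polar: |V_total| = 11.53 V, ∠V_total = 165.1°.

V_total = 11.53∠165.1° V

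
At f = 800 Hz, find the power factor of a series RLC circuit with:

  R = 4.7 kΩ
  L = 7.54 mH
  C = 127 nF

Step 1 — Angular frequency: ω = 2π·f = 2π·800 = 5027 rad/s.
Step 2 — Component impedances:
  R: Z = R = 4700 Ω
  L: Z = jωL = j·5027·0.00754 = 0 + j37.9 Ω
  C: Z = 1/(jωC) = -j/(ω·C) = 0 - j1566 Ω
Step 3 — Series combination: Z_total = R + L + C = 4700 - j1529 Ω = 4942∠-18.0° Ω.
Step 4 — Power factor: PF = cos(φ) = Re(Z)/|Z| = 4700/4942 = 0.951.
Step 5 — Type: Im(Z) = -1529 ⇒ leading (phase φ = -18.0°).

PF = 0.951 (leading, φ = -18.0°)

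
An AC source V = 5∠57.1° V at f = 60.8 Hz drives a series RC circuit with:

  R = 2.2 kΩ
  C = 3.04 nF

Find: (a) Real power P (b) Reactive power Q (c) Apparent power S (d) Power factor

Step 1 — Angular frequency: ω = 2π·f = 2π·60.8 = 382 rad/s.
Step 2 — Component impedances:
  R: Z = R = 2200 Ω
  C: Z = 1/(jωC) = -j/(ω·C) = 0 - j8.611e+05 Ω
Step 3 — Series combination: Z_total = R + C = 2200 - j8.611e+05 Ω = 8.611e+05∠-89.9° Ω.
Step 4 — Source phasor: V = 5∠57.1° V = 2.716 + j4.198 V.
Step 5 — Current: I = V / Z = -4.867e-06 + j3.166e-06 A = 5.807e-06∠147.0° A.
Step 6 — Complex power: S = V·I* = 7.418e-08 - j2.903e-05 VA.
Step 7 — Real power: P = Re(S) = 7.418e-08 W.
Step 8 — Reactive power: Q = Im(S) = -2.903e-05 VAR.
Step 9 — Apparent power: |S| = 2.903e-05 VA.
Step 10 — Power factor: PF = P/|S| = 0.002555 (leading).

(a) P = 7.418e-08 W  (b) Q = -2.903e-05 VAR  (c) S = 2.903e-05 VA  (d) PF = 0.002555 (leading)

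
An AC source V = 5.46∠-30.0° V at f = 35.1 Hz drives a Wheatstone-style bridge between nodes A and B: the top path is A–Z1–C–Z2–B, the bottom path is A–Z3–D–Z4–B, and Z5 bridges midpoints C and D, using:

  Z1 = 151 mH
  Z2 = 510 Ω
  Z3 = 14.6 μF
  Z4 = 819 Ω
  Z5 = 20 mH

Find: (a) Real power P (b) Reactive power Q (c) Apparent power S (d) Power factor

Step 1 — Angular frequency: ω = 2π·f = 2π·35.1 = 220.5 rad/s.
Step 2 — Component impedances:
  Z1: Z = jωL = j·220.5·0.151 = 0 + j33.3 Ω
  Z2: Z = R = 510 Ω
  Z3: Z = 1/(jωC) = -j/(ω·C) = 0 - j310.6 Ω
  Z4: Z = R = 819 Ω
  Z5: Z = jωL = j·220.5·0.02 = 0 + j4.411 Ω
Step 3 — Bridge requires nodal analysis (the Z5 bridge couples midpoints C and D, so the two paths cannot be reduced to a simple series/parallel combination). Setting node B to ground and injecting 1 A at node A, the 3-node admittance system at A, C, D solves to V_A = Z_AB = 314.3 + j38.44 Ω = 316.6∠7.0° Ω.
Step 4 — Source phasor: V = 5.46∠-30.0° V = 4.728 - j2.73 V.
Step 5 — Current: I = V / Z = 0.01378 - j0.01037 A = 0.01724∠-37.0° A.
Step 6 — Complex power: S = V·I* = 0.09346 + j0.01143 VA.
Step 7 — Real power: P = Re(S) = 0.09346 W.
Step 8 — Reactive power: Q = Im(S) = 0.01143 VAR.
Step 9 — Apparent power: |S| = 0.09415 VA.
Step 10 — Power factor: PF = P/|S| = 0.9926 (lagging).

(a) P = 0.09346 W  (b) Q = 0.01143 VAR  (c) S = 0.09415 VA  (d) PF = 0.9926 (lagging)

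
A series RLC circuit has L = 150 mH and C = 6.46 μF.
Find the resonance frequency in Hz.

Step 1 — Resonance condition Im(Z)=0 gives ω₀ = 1/√(LC).
Step 2 — ω₀ = 1/√(0.15·6.46e-06) = 1016 rad/s.
Step 3 — f₀ = ω₀/(2π) = 161.7 Hz.

f₀ = 161.7 Hz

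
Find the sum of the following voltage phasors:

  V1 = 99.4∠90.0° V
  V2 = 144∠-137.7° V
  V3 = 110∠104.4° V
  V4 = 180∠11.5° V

Step 1 — Convert each phasor to rectangular form:
  V1 = 99.4·(cos(90.0°) + j·sin(90.0°)) = 0 + j99.4 V
  V2 = 144·(cos(-137.7°) + j·sin(-137.7°)) = -106.5 - j96.91 V
  V3 = 110·(cos(104.4°) + j·sin(104.4°)) = -27.36 + j106.5 V
  V4 = 180·(cos(11.5°) + j·sin(11.5°)) = 176.4 + j35.89 V
Step 2 — Sum components: V_total = 42.52 + j144.9 V.
Step 3 — Convert to polar: |V_total| = 151 V, ∠V_total = 73.6°.

V_total = 151∠73.6° V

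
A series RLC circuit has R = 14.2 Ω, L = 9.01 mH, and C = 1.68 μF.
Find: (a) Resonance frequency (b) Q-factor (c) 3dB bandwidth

Step 1 — Resonance condition Im(Z)=0 gives ω₀ = 1/√(LC).
Step 2 — ω₀ = 1/√(0.00901·1.68e-06) = 8128 rad/s.
Step 3 — f₀ = ω₀/(2π) = 1294 Hz.
Step 4 — Series Q: Q = ω₀L/R = 8128·0.00901/14.2 = 5.157.
Step 5 — 3dB bandwidth: Δω = ω₀/Q = 1576 rad/s; BW = Δω/(2π) = 250.8 Hz.

(a) f₀ = 1294 Hz  (b) Q = 5.157  (c) BW = 250.8 Hz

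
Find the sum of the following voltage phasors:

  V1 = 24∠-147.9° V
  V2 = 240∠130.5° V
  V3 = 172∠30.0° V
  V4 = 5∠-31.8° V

Step 1 — Convert each phasor to rectangular form:
  V1 = 24·(cos(-147.9°) + j·sin(-147.9°)) = -20.33 - j12.75 V
  V2 = 240·(cos(130.5°) + j·sin(130.5°)) = -155.9 + j182.5 V
  V3 = 172·(cos(30.0°) + j·sin(30.0°)) = 149 + j86 V
  V4 = 5·(cos(-31.8°) + j·sin(-31.8°)) = 4.249 - j2.635 V
Step 2 — Sum components: V_total = -22.99 + j253.1 V.
Step 3 — Convert to polar: |V_total| = 254.2 V, ∠V_total = 95.2°.

V_total = 254.2∠95.2° V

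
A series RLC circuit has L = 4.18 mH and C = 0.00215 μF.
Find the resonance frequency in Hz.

Step 1 — Resonance condition Im(Z)=0 gives ω₀ = 1/√(LC).
Step 2 — ω₀ = 1/√(0.00418·2.15e-09) = 3.336e+05 rad/s.
Step 3 — f₀ = ω₀/(2π) = 5.309e+04 Hz.

f₀ = 5.309e+04 Hz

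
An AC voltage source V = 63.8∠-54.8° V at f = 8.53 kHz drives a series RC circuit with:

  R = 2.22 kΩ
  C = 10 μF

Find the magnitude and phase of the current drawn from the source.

Step 1 — Angular frequency: ω = 2π·f = 2π·8530 = 5.36e+04 rad/s.
Step 2 — Component impedances:
  R: Z = R = 2220 Ω
  C: Z = 1/(jωC) = -j/(ω·C) = 0 - j1.866 Ω
Step 3 — Series combination: Z_total = R + C = 2220 - j1.866 Ω = 2220∠-0.0° Ω.
Step 4 — Source phasor: V = 63.8∠-54.8° V = 36.78 - j52.13 V.
Step 5 — Ohm's law: I = V / Z_total = (36.78 - j52.13) / (2220 - j1.866) = 0.01659 - j0.02347 A.
Step 6 — Convert to polar: |I| = 0.02874 A, ∠I = -54.8°.

I = 0.02874∠-54.8° A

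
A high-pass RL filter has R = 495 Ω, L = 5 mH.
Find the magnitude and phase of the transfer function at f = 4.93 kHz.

Step 1 — Angular frequency: ω = 2π·4930 = 3.098e+04 rad/s.
Step 2 — Transfer function: H(jω) = jωL/(R + jωL).
Step 3 — Numerator jωL = j·154.9; denominator R + jωL = 495 + j154.9.
Step 4 — H = 0.08917 + j0.285.
Step 5 — Magnitude: |H| = 0.2986 (-10.5 dB); phase: φ = 72.6°.

|H| = 0.2986 (-10.5 dB), φ = 72.6°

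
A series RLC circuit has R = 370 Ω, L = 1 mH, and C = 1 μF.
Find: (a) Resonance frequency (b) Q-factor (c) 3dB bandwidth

Step 1 — Resonance condition Im(Z)=0 gives ω₀ = 1/√(LC).
Step 2 — ω₀ = 1/√(0.001·1e-06) = 3.162e+04 rad/s.
Step 3 — f₀ = ω₀/(2π) = 5033 Hz.
Step 4 — Series Q: Q = ω₀L/R = 3.162e+04·0.001/370 = 0.08547.
Step 5 — 3dB bandwidth: Δω = ω₀/Q = 3.7e+05 rad/s; BW = Δω/(2π) = 5.889e+04 Hz.

(a) f₀ = 5033 Hz  (b) Q = 0.08547  (c) BW = 5.889e+04 Hz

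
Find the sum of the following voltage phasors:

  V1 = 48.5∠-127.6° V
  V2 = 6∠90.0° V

Step 1 — Convert each phasor to rectangular form:
  V1 = 48.5·(cos(-127.6°) + j·sin(-127.6°)) = -29.59 - j38.43 V
  V2 = 6·(cos(90.0°) + j·sin(90.0°)) = 0 + j6 V
Step 2 — Sum components: V_total = -29.59 - j32.43 V.
Step 3 — Convert to polar: |V_total| = 43.9 V, ∠V_total = -132.4°.

V_total = 43.9∠-132.4° V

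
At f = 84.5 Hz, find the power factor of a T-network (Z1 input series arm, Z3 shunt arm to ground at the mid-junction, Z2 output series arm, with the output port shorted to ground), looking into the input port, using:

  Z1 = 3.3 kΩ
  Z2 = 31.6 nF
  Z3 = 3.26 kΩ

Step 1 — Angular frequency: ω = 2π·f = 2π·84.5 = 530.9 rad/s.
Step 2 — Component impedances:
  Z1: Z = R = 3300 Ω
  Z2: Z = 1/(jωC) = -j/(ω·C) = 0 - j5.96e+04 Ω
  Z3: Z = R = 3260 Ω
Step 3 — With the output port shorted to ground, the output series arm Z2 runs from the junction to ground; the shunt arm Z3 also runs from the junction to ground. They appear in parallel: Z3 || Z2 = 3250 - j177.8 Ω.
Step 4 — Series with input arm Z1: Z_in = Z1 + (Z3 || Z2) = 6550 - j177.8 Ω = 6553∠-1.6° Ω.
Step 5 — Power factor: PF = cos(φ) = Re(Z)/|Z| = 6550.3/6552.7 = 0.9996.
Step 6 — Type: Im(Z) = -177.8 ⇒ leading (phase φ = -1.6°).

PF = 0.9996 (leading, φ = -1.6°)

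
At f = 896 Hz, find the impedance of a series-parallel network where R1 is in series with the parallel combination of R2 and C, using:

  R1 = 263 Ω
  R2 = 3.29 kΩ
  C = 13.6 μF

Step 1 — Angular frequency: ω = 2π·f = 2π·896 = 5630 rad/s.
Step 2 — Component impedances:
  R1: Z = R = 263 Ω
  R2: Z = R = 3290 Ω
  C: Z = 1/(jωC) = -j/(ω·C) = 0 - j13.06 Ω
Step 3 — Parallel branch: R2 || C = 1/(1/R2 + 1/C) = 0.05185 - j13.06 Ω.
Step 4 — Series with R1: Z_total = R1 + (R2 || C) = 263.1 - j13.06 Ω = 263.4∠-2.8° Ω.

Z = 263.1 - j13.06 Ω = 263.4∠-2.8° Ω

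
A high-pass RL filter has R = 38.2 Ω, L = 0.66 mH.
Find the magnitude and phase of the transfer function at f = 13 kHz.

Step 1 — Angular frequency: ω = 2π·1.3e+04 = 8.168e+04 rad/s.
Step 2 — Transfer function: H(jω) = jωL/(R + jωL).
Step 3 — Numerator jωL = j·53.91; denominator R + jωL = 38.2 + j53.91.
Step 4 — H = 0.6657 + j0.4717.
Step 5 — Magnitude: |H| = 0.8159 (-1.8 dB); phase: φ = 35.3°.

|H| = 0.8159 (-1.8 dB), φ = 35.3°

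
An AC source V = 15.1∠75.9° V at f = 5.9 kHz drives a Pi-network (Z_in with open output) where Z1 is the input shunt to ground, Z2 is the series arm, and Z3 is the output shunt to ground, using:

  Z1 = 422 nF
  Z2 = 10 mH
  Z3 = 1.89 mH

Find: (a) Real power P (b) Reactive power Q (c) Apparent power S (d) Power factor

Step 1 — Angular frequency: ω = 2π·f = 2π·5900 = 3.707e+04 rad/s.
Step 2 — Component impedances:
  Z1: Z = 1/(jωC) = -j/(ω·C) = 0 - j63.92 Ω
  Z2: Z = jωL = j·3.707e+04·0.01 = 0 + j370.7 Ω
  Z3: Z = jωL = j·3.707e+04·0.00189 = 0 + j70.06 Ω
Step 3 — With open output, the series arm Z2 and the output shunt Z3 appear in series to ground: Z2 + Z3 = 0 + j440.8 Ω.
Step 4 — Parallel with input shunt Z1: Z_in = Z1 || (Z2 + Z3) = 0 - j74.77 Ω = 74.77∠-90.0° Ω.
Step 5 — Source phasor: V = 15.1∠75.9° V = 3.679 + j14.65 V.
Step 6 — Current: I = V / Z = -0.1959 + j0.0492 A = 0.202∠165.9° A.
Step 7 — Complex power: S = V·I* = 0 - j3.05 VA.
Step 8 — Real power: P = Re(S) = 0 W.
Step 9 — Reactive power: Q = Im(S) = -3.05 VAR.
Step 10 — Apparent power: |S| = 3.05 VA.
Step 11 — Power factor: PF = P/|S| = 0 (leading).

(a) P = 0 W  (b) Q = -3.05 VAR  (c) S = 3.05 VA  (d) PF = 0 (leading)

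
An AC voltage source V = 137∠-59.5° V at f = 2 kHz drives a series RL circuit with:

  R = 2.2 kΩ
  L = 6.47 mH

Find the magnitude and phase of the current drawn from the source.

Step 1 — Angular frequency: ω = 2π·f = 2π·2000 = 1.257e+04 rad/s.
Step 2 — Component impedances:
  R: Z = R = 2200 Ω
  L: Z = jωL = j·1.257e+04·0.00647 = 0 + j81.3 Ω
Step 3 — Series combination: Z_total = R + L = 2200 + j81.3 Ω = 2202∠2.1° Ω.
Step 4 — Source phasor: V = 137∠-59.5° V = 69.53 - j118 V.
Step 5 — Ohm's law: I = V / Z_total = (69.53 - j118) / (2200 + j81.3) = 0.02958 - j0.05475 A.
Step 6 — Convert to polar: |I| = 0.06223 A, ∠I = -61.6°.

I = 0.06223∠-61.6° A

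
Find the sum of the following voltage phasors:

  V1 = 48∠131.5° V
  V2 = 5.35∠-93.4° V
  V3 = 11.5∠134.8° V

Step 1 — Convert each phasor to rectangular form:
  V1 = 48·(cos(131.5°) + j·sin(131.5°)) = -31.81 + j35.95 V
  V2 = 5.35·(cos(-93.4°) + j·sin(-93.4°)) = -0.3173 - j5.341 V
  V3 = 11.5·(cos(134.8°) + j·sin(134.8°)) = -8.103 + j8.16 V
Step 2 — Sum components: V_total = -40.23 + j38.77 V.
Step 3 — Convert to polar: |V_total| = 55.87 V, ∠V_total = 136.1°.

V_total = 55.87∠136.1° V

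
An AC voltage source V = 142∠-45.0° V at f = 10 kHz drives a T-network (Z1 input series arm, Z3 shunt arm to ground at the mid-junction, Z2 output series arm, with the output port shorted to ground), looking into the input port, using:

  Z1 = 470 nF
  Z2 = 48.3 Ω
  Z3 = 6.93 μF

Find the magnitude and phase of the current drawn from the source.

Step 1 — Angular frequency: ω = 2π·f = 2π·1e+04 = 6.283e+04 rad/s.
Step 2 — Component impedances:
  Z1: Z = 1/(jωC) = -j/(ω·C) = 0 - j33.86 Ω
  Z2: Z = R = 48.3 Ω
  Z3: Z = 1/(jωC) = -j/(ω·C) = 0 - j2.297 Ω
Step 3 — With the output port shorted to ground, the output series arm Z2 runs from the junction to ground; the shunt arm Z3 also runs from the junction to ground. They appear in parallel: Z3 || Z2 = 0.109 - j2.291 Ω.
Step 4 — Series with input arm Z1: Z_in = Z1 + (Z3 || Z2) = 0.109 - j36.15 Ω = 36.15∠-89.8° Ω.
Step 5 — Source phasor: V = 142∠-45.0° V = 100.4 - j100.4 V.
Step 6 — Ohm's law: I = V / Z_total = (100.4 - j100.4) / (0.109 - j36.15) = 2.786 + j2.769 A.
Step 7 — Convert to polar: |I| = 3.928 A, ∠I = 44.8°.

I = 3.928∠44.8° A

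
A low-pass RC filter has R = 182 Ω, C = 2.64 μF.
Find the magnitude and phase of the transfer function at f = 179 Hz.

Step 1 — Angular frequency: ω = 2π·179 = 1125 rad/s.
Step 2 — Transfer function: H(jω) = 1/(1 + jωRC).
Step 3 — Denominator: 1 + jωRC = 1 + j·1125·182·2.64e-06 = 1 + j0.5404.
Step 4 — H = 0.774 - j0.4183.
Step 5 — Magnitude: |H| = 0.8798 (-1.1 dB); phase: φ = -28.4°.

|H| = 0.8798 (-1.1 dB), φ = -28.4°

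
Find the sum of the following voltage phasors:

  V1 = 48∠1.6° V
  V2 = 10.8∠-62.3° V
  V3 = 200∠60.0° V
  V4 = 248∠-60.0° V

Step 1 — Convert each phasor to rectangular form:
  V1 = 48·(cos(1.6°) + j·sin(1.6°)) = 47.98 + j1.34 V
  V2 = 10.8·(cos(-62.3°) + j·sin(-62.3°)) = 5.02 - j9.562 V
  V3 = 200·(cos(60.0°) + j·sin(60.0°)) = 100 + j173.2 V
  V4 = 248·(cos(-60.0°) + j·sin(-60.0°)) = 124 - j214.8 V
Step 2 — Sum components: V_total = 277 - j49.79 V.
Step 3 — Convert to polar: |V_total| = 281.4 V, ∠V_total = -10.2°.

V_total = 281.4∠-10.2° V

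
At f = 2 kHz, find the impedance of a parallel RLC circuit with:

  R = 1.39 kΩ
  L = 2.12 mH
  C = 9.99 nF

Step 1 — Angular frequency: ω = 2π·f = 2π·2000 = 1.257e+04 rad/s.
Step 2 — Component impedances:
  R: Z = R = 1390 Ω
  L: Z = jωL = j·1.257e+04·0.00212 = 0 + j26.64 Ω
  C: Z = 1/(jωC) = -j/(ω·C) = 0 - j7966 Ω
Step 3 — Parallel combination: 1/Z_total = 1/R + 1/L + 1/C; Z_total = 0.5138 + j26.72 Ω = 26.73∠88.9° Ω.

Z = 0.5138 + j26.72 Ω = 26.73∠88.9° Ω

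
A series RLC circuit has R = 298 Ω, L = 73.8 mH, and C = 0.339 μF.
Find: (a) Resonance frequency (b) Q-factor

Step 1 — Resonance condition Im(Z)=0 gives ω₀ = 1/√(LC).
Step 2 — ω₀ = 1/√(0.0738·3.39e-07) = 6322 rad/s.
Step 3 — f₀ = ω₀/(2π) = 1006 Hz.
Step 4 — Series Q: Q = ω₀L/R = 6322·0.0738/298 = 1.566.

(a) f₀ = 1006 Hz  (b) Q = 1.566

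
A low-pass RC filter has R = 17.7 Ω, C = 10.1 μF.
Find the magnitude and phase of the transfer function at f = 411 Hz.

Step 1 — Angular frequency: ω = 2π·411 = 2582 rad/s.
Step 2 — Transfer function: H(jω) = 1/(1 + jωRC).
Step 3 — Denominator: 1 + jωRC = 1 + j·2582·17.7·1.01e-05 = 1 + j0.4617.
Step 4 — H = 0.8243 - j0.3805.
Step 5 — Magnitude: |H| = 0.9079 (-0.8 dB); phase: φ = -24.8°.

|H| = 0.9079 (-0.8 dB), φ = -24.8°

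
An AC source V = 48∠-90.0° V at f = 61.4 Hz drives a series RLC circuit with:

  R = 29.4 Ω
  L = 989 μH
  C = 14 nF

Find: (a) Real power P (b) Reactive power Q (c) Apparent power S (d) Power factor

Step 1 — Angular frequency: ω = 2π·f = 2π·61.4 = 385.8 rad/s.
Step 2 — Component impedances:
  R: Z = R = 29.4 Ω
  L: Z = jωL = j·385.8·0.000989 = 0 + j0.3815 Ω
  C: Z = 1/(jωC) = -j/(ω·C) = 0 - j1.852e+05 Ω
Step 3 — Series combination: Z_total = R + L + C = 29.4 - j1.851e+05 Ω = 1.851e+05∠-90.0° Ω.
Step 4 — Source phasor: V = 48∠-90.0° V = 0 - j48 V.
Step 5 — Current: I = V / Z = 0.0002592 - j4.117e-08 A = 0.0002592∠-0.0° A.
Step 6 — Complex power: S = V·I* = 1.976e-06 - j0.01244 VA.
Step 7 — Real power: P = Re(S) = 1.976e-06 W.
Step 8 — Reactive power: Q = Im(S) = -0.01244 VAR.
Step 9 — Apparent power: |S| = 0.01244 VA.
Step 10 — Power factor: PF = P/|S| = 0.0001588 (leading).

(a) P = 1.976e-06 W  (b) Q = -0.01244 VAR  (c) S = 0.01244 VA  (d) PF = 0.0001588 (leading)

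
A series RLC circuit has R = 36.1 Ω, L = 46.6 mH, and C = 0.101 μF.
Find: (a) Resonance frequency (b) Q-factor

Step 1 — Resonance condition Im(Z)=0 gives ω₀ = 1/√(LC).
Step 2 — ω₀ = 1/√(0.0466·1.01e-07) = 1.458e+04 rad/s.
Step 3 — f₀ = ω₀/(2π) = 2320 Hz.
Step 4 — Series Q: Q = ω₀L/R = 1.458e+04·0.0466/36.1 = 18.82.

(a) f₀ = 2320 Hz  (b) Q = 18.82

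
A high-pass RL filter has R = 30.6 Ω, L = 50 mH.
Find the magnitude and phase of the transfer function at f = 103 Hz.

Step 1 — Angular frequency: ω = 2π·103 = 647.2 rad/s.
Step 2 — Transfer function: H(jω) = jωL/(R + jωL).
Step 3 — Numerator jωL = j·32.36; denominator R + jωL = 30.6 + j32.36.
Step 4 — H = 0.5279 + j0.4992.
Step 5 — Magnitude: |H| = 0.7266 (-2.8 dB); phase: φ = 43.4°.

|H| = 0.7266 (-2.8 dB), φ = 43.4°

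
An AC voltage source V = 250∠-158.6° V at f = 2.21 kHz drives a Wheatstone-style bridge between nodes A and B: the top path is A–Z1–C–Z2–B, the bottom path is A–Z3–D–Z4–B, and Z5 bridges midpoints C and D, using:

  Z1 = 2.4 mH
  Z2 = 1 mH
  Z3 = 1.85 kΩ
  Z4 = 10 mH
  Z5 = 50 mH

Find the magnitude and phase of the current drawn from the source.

Step 1 — Angular frequency: ω = 2π·f = 2π·2210 = 1.389e+04 rad/s.
Step 2 — Component impedances:
  Z1: Z = jωL = j·1.389e+04·0.0024 = 0 + j33.33 Ω
  Z2: Z = jωL = j·1.389e+04·0.001 = 0 + j13.89 Ω
  Z3: Z = R = 1850 Ω
  Z4: Z = jωL = j·1.389e+04·0.01 = 0 + j138.9 Ω
  Z5: Z = jωL = j·1.389e+04·0.05 = 0 + j694.3 Ω
Step 3 — Bridge requires nodal analysis (the Z5 bridge couples midpoints C and D, so the two paths cannot be reduced to a simple series/parallel combination). Setting node B to ground and injecting 1 A at node A, the 3-node admittance system at A, C, D solves to V_A = Z_AB = 1.073 + j46.89 Ω = 46.9∠88.7° Ω.
Step 4 — Source phasor: V = 250∠-158.6° V = -232.8 - j91.22 V.
Step 5 — Ohm's law: I = V / Z_total = (-232.8 - j91.22) / (1.073 + j46.89) = -2.058 + j4.917 A.
Step 6 — Convert to polar: |I| = 5.33 A, ∠I = 112.7°.

I = 5.33∠112.7° A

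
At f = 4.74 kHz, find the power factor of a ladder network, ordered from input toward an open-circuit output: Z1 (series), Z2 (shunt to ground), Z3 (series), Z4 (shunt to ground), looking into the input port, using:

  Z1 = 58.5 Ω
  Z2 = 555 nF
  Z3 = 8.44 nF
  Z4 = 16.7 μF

Step 1 — Angular frequency: ω = 2π·f = 2π·4740 = 2.978e+04 rad/s.
Step 2 — Component impedances:
  Z1: Z = R = 58.5 Ω
  Z2: Z = 1/(jωC) = -j/(ω·C) = 0 - j60.5 Ω
  Z3: Z = 1/(jωC) = -j/(ω·C) = 0 - j3978 Ω
  Z4: Z = 1/(jωC) = -j/(ω·C) = 0 - j2.011 Ω
Step 3 — Ladder network (open output): work backward from the far end, alternating series and parallel combinations. Z_in = 58.5 - j59.59 Ω = 83.51∠-45.5° Ω.
Step 4 — Power factor: PF = cos(φ) = Re(Z)/|Z| = 58.5/83.51 = 0.7005.
Step 5 — Type: Im(Z) = -59.59 ⇒ leading (phase φ = -45.5°).

PF = 0.7005 (leading, φ = -45.5°)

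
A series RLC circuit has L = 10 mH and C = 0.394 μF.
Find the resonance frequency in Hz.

Step 1 — Resonance condition Im(Z)=0 gives ω₀ = 1/√(LC).
Step 2 — ω₀ = 1/√(0.01·3.94e-07) = 1.593e+04 rad/s.
Step 3 — f₀ = ω₀/(2π) = 2536 Hz.

f₀ = 2536 Hz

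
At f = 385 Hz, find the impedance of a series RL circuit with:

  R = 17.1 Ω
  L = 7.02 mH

Step 1 — Angular frequency: ω = 2π·f = 2π·385 = 2419 rad/s.
Step 2 — Component impedances:
  R: Z = R = 17.1 Ω
  L: Z = jωL = j·2419·0.00702 = 0 + j16.98 Ω
Step 3 — Series combination: Z_total = R + L = 17.1 + j16.98 Ω = 24.1∠44.8° Ω.

Z = 17.1 + j16.98 Ω = 24.1∠44.8° Ω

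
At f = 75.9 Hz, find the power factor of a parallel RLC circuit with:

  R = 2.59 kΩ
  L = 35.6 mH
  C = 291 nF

Step 1 — Angular frequency: ω = 2π·f = 2π·75.9 = 476.9 rad/s.
Step 2 — Component impedances:
  R: Z = R = 2590 Ω
  L: Z = jωL = j·476.9·0.0356 = 0 + j16.98 Ω
  C: Z = 1/(jωC) = -j/(ω·C) = 0 - j7206 Ω
Step 3 — Parallel combination: 1/Z_total = 1/R + 1/L + 1/C; Z_total = 0.1118 + j17.02 Ω = 17.02∠89.6° Ω.
Step 4 — Power factor: PF = cos(φ) = Re(Z)/|Z| = 0.11181/17.017 = 0.00657.
Step 5 — Type: Im(Z) = 17.02 ⇒ lagging (phase φ = 89.6°).

PF = 0.00657 (lagging, φ = 89.6°)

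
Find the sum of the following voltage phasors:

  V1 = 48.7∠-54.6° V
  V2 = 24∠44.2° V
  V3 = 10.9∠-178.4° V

Step 1 — Convert each phasor to rectangular form:
  V1 = 48.7·(cos(-54.6°) + j·sin(-54.6°)) = 28.21 - j39.7 V
  V2 = 24·(cos(44.2°) + j·sin(44.2°)) = 17.21 + j16.73 V
  V3 = 10.9·(cos(-178.4°) + j·sin(-178.4°)) = -10.9 - j0.3043 V
Step 2 — Sum components: V_total = 34.52 - j23.27 V.
Step 3 — Convert to polar: |V_total| = 41.63 V, ∠V_total = -34.0°.

V_total = 41.63∠-34.0° V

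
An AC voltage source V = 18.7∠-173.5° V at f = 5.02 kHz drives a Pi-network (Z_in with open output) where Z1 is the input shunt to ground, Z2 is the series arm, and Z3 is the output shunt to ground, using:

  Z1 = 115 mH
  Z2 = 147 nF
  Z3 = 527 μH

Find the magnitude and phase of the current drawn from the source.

Step 1 — Angular frequency: ω = 2π·f = 2π·5020 = 3.154e+04 rad/s.
Step 2 — Component impedances:
  Z1: Z = jωL = j·3.154e+04·0.115 = 0 + j3627 Ω
  Z2: Z = 1/(jωC) = -j/(ω·C) = 0 - j215.7 Ω
  Z3: Z = jωL = j·3.154e+04·0.000527 = 0 + j16.62 Ω
Step 3 — With open output, the series arm Z2 and the output shunt Z3 appear in series to ground: Z2 + Z3 = 0 - j199.1 Ω.
Step 4 — Parallel with input shunt Z1: Z_in = Z1 || (Z2 + Z3) = 0 - j210.6 Ω = 210.6∠-90.0° Ω.
Step 5 — Source phasor: V = 18.7∠-173.5° V = -18.58 - j2.117 V.
Step 6 — Ohm's law: I = V / Z_total = (-18.58 - j2.117) / (0 - j210.6) = 0.01005 - j0.08822 A.
Step 7 — Convert to polar: |I| = 0.08879 A, ∠I = -83.5°.

I = 0.08879∠-83.5° A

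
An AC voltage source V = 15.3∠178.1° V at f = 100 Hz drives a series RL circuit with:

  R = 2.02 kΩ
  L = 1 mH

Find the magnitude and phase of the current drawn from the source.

Step 1 — Angular frequency: ω = 2π·f = 2π·100 = 628.3 rad/s.
Step 2 — Component impedances:
  R: Z = R = 2020 Ω
  L: Z = jωL = j·628.3·0.001 = 0 + j0.6283 Ω
Step 3 — Series combination: Z_total = R + L = 2020 + j0.6283 Ω = 2020∠0.0° Ω.
Step 4 — Source phasor: V = 15.3∠178.1° V = -15.29 + j0.5073 V.
Step 5 — Ohm's law: I = V / Z_total = (-15.29 + j0.5073) / (2020 + j0.6283) = -0.00757 + j0.0002535 A.
Step 6 — Convert to polar: |I| = 0.007574 A, ∠I = 178.1°.

I = 0.007574∠178.1° A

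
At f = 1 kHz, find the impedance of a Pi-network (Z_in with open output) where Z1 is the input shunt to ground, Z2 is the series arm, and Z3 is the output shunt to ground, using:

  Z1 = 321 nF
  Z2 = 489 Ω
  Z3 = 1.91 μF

Step 1 — Angular frequency: ω = 2π·f = 2π·1000 = 6283 rad/s.
Step 2 — Component impedances:
  Z1: Z = 1/(jωC) = -j/(ω·C) = 0 - j495.8 Ω
  Z2: Z = R = 489 Ω
  Z3: Z = 1/(jωC) = -j/(ω·C) = 0 - j83.33 Ω
Step 3 — With open output, the series arm Z2 and the output shunt Z3 appear in series to ground: Z2 + Z3 = 489 - j83.33 Ω.
Step 4 — Parallel with input shunt Z1: Z_in = Z1 || (Z2 + Z3) = 209.2 - j248 Ω = 324.5∠-49.8° Ω.

Z = 209.2 - j248 Ω = 324.5∠-49.8° Ω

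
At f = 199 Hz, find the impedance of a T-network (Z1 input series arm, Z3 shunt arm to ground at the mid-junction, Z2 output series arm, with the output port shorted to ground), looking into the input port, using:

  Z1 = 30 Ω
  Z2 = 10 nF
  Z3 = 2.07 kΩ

Step 1 — Angular frequency: ω = 2π·f = 2π·199 = 1250 rad/s.
Step 2 — Component impedances:
  Z1: Z = R = 30 Ω
  Z2: Z = 1/(jωC) = -j/(ω·C) = 0 - j7.998e+04 Ω
  Z3: Z = R = 2070 Ω
Step 3 — With the output port shorted to ground, the output series arm Z2 runs from the junction to ground; the shunt arm Z3 also runs from the junction to ground. They appear in parallel: Z3 || Z2 = 2069 - j53.54 Ω.
Step 4 — Series with input arm Z1: Z_in = Z1 + (Z3 || Z2) = 2099 - j53.54 Ω = 2099∠-1.5° Ω.

Z = 2099 - j53.54 Ω = 2099∠-1.5° Ω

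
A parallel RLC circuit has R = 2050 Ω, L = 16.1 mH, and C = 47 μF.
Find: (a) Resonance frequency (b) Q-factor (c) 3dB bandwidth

Step 1 — Resonance: ω₀ = 1/√(LC) = 1/√(0.0161·4.7e-05) = 1150 rad/s.
Step 2 — f₀ = ω₀/(2π) = 183 Hz.
Step 3 — Parallel Q: Q = R/(ω₀L) = 2050/(1150·0.0161) = 110.8.
Step 4 — Bandwidth: Δω = ω₀/Q = 10.38 rad/s; BW = Δω/(2π) = 1.652 Hz.

(a) f₀ = 183 Hz  (b) Q = 110.8  (c) BW = 1.652 Hz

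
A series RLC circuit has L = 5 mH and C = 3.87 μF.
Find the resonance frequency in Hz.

Step 1 — Resonance condition Im(Z)=0 gives ω₀ = 1/√(LC).
Step 2 — ω₀ = 1/√(0.005·3.87e-06) = 7189 rad/s.
Step 3 — f₀ = ω₀/(2π) = 1144 Hz.

f₀ = 1144 Hz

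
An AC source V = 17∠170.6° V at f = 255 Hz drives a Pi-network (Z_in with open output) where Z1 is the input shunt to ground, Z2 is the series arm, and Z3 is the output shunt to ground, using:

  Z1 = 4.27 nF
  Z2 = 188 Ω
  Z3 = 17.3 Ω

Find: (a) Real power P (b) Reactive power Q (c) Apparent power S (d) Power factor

Step 1 — Angular frequency: ω = 2π·f = 2π·255 = 1602 rad/s.
Step 2 — Component impedances:
  Z1: Z = 1/(jωC) = -j/(ω·C) = 0 - j1.462e+05 Ω
  Z2: Z = R = 188 Ω
  Z3: Z = R = 17.3 Ω
Step 3 — With open output, the series arm Z2 and the output shunt Z3 appear in series to ground: Z2 + Z3 = 205.3 Ω.
Step 4 — Parallel with input shunt Z1: Z_in = Z1 || (Z2 + Z3) = 205.3 - j0.2884 Ω = 205.3∠-0.1° Ω.
Step 5 — Source phasor: V = 17∠170.6° V = -16.77 + j2.777 V.
Step 6 — Current: I = V / Z = -0.08171 + j0.01341 A = 0.08281∠170.7° A.
Step 7 — Complex power: S = V·I* = 1.408 - j0.001977 VA.
Step 8 — Real power: P = Re(S) = 1.408 W.
Step 9 — Reactive power: Q = Im(S) = -0.001977 VAR.
Step 10 — Apparent power: |S| = 1.408 VA.
Step 11 — Power factor: PF = P/|S| = 1 (leading).

(a) P = 1.408 W  (b) Q = -0.001977 VAR  (c) S = 1.408 VA  (d) PF = 1 (leading)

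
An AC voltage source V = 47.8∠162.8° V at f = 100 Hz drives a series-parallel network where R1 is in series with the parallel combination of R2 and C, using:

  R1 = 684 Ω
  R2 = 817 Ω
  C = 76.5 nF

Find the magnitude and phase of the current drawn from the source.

Step 1 — Angular frequency: ω = 2π·f = 2π·100 = 628.3 rad/s.
Step 2 — Component impedances:
  R1: Z = R = 684 Ω
  R2: Z = R = 817 Ω
  C: Z = 1/(jωC) = -j/(ω·C) = 0 - j2.08e+04 Ω
Step 3 — Parallel branch: R2 || C = 1/(1/R2 + 1/C) = 815.7 - j32.03 Ω.
Step 4 — Series with R1: Z_total = R1 + (R2 || C) = 1500 - j32.03 Ω = 1500∠-1.2° Ω.
Step 5 — Source phasor: V = 47.8∠162.8° V = -45.66 + j14.13 V.
Step 6 — Ohm's law: I = V / Z_total = (-45.66 + j14.13) / (1500 - j32.03) = -0.03063 + j0.008771 A.
Step 7 — Convert to polar: |I| = 0.03186 A, ∠I = 164.0°.

I = 0.03186∠164.0° A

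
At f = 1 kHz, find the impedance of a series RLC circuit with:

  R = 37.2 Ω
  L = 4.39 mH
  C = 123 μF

Step 1 — Angular frequency: ω = 2π·f = 2π·1000 = 6283 rad/s.
Step 2 — Component impedances:
  R: Z = R = 37.2 Ω
  L: Z = jωL = j·6283·0.00439 = 0 + j27.58 Ω
  C: Z = 1/(jωC) = -j/(ω·C) = 0 - j1.294 Ω
Step 3 — Series combination: Z_total = R + L + C = 37.2 + j26.29 Ω = 45.55∠35.2° Ω.

Z = 37.2 + j26.29 Ω = 45.55∠35.2° Ω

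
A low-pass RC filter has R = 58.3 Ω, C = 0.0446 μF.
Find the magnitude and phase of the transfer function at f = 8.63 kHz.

Step 1 — Angular frequency: ω = 2π·8630 = 5.422e+04 rad/s.
Step 2 — Transfer function: H(jω) = 1/(1 + jωRC).
Step 3 — Denominator: 1 + jωRC = 1 + j·5.422e+04·58.3·4.46e-08 = 1 + j0.141.
Step 4 — H = 0.9805 - j0.1382.
Step 5 — Magnitude: |H| = 0.9902 (-0.1 dB); phase: φ = -8.0°.

|H| = 0.9902 (-0.1 dB), φ = -8.0°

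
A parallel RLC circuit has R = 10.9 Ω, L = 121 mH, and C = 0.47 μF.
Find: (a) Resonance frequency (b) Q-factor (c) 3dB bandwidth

Step 1 — Resonance: ω₀ = 1/√(LC) = 1/√(0.121·4.7e-07) = 4193 rad/s.
Step 2 — f₀ = ω₀/(2π) = 667.4 Hz.
Step 3 — Parallel Q: Q = R/(ω₀L) = 10.9/(4193·0.121) = 0.02148.
Step 4 — Bandwidth: Δω = ω₀/Q = 1.952e+05 rad/s; BW = Δω/(2π) = 3.107e+04 Hz.

(a) f₀ = 667.4 Hz  (b) Q = 0.02148  (c) BW = 3.107e+04 Hz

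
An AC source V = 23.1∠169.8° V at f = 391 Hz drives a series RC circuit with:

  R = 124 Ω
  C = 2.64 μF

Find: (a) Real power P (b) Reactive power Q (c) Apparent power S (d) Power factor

Step 1 — Angular frequency: ω = 2π·f = 2π·391 = 2457 rad/s.
Step 2 — Component impedances:
  R: Z = R = 124 Ω
  C: Z = 1/(jωC) = -j/(ω·C) = 0 - j154.2 Ω
Step 3 — Series combination: Z_total = R + C = 124 - j154.2 Ω = 197.9∠-51.2° Ω.
Step 4 — Source phasor: V = 23.1∠169.8° V = -22.73 + j4.091 V.
Step 5 — Current: I = V / Z = -0.08812 - j0.07658 A = 0.1167∠-139.0° A.
Step 6 — Complex power: S = V·I* = 1.69 - j2.102 VA.
Step 7 — Real power: P = Re(S) = 1.69 W.
Step 8 — Reactive power: Q = Im(S) = -2.102 VAR.
Step 9 — Apparent power: |S| = 2.697 VA.
Step 10 — Power factor: PF = P/|S| = 0.6267 (leading).

(a) P = 1.69 W  (b) Q = -2.102 VAR  (c) S = 2.697 VA  (d) PF = 0.6267 (leading)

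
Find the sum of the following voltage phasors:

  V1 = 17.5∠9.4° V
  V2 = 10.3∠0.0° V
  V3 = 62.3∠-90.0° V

Step 1 — Convert each phasor to rectangular form:
  V1 = 17.5·(cos(9.4°) + j·sin(9.4°)) = 17.27 + j2.858 V
  V2 = 10.3·(cos(0.0°) + j·sin(0.0°)) = 10.3 V
  V3 = 62.3·(cos(-90.0°) + j·sin(-90.0°)) = 0 - j62.3 V
Step 2 — Sum components: V_total = 27.57 - j59.44 V.
Step 3 — Convert to polar: |V_total| = 65.52 V, ∠V_total = -65.1°.

V_total = 65.52∠-65.1° V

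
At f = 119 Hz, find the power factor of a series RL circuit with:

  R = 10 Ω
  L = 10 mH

Step 1 — Angular frequency: ω = 2π·f = 2π·119 = 747.7 rad/s.
Step 2 — Component impedances:
  R: Z = R = 10 Ω
  L: Z = jωL = j·747.7·0.01 = 0 + j7.477 Ω
Step 3 — Series combination: Z_total = R + L = 10 + j7.477 Ω = 12.49∠36.8° Ω.
Step 4 — Power factor: PF = cos(φ) = Re(Z)/|Z| = 10/12.486 = 0.8009.
Step 5 — Type: Im(Z) = 7.477 ⇒ lagging (phase φ = 36.8°).

PF = 0.8009 (lagging, φ = 36.8°)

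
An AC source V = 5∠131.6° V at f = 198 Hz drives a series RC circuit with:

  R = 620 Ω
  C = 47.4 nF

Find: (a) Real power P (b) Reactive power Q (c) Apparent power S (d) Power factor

Step 1 — Angular frequency: ω = 2π·f = 2π·198 = 1244 rad/s.
Step 2 — Component impedances:
  R: Z = R = 620 Ω
  C: Z = 1/(jωC) = -j/(ω·C) = 0 - j1.696e+04 Ω
Step 3 — Series combination: Z_total = R + C = 620 - j1.696e+04 Ω = 1.697e+04∠-87.9° Ω.
Step 4 — Source phasor: V = 5∠131.6° V = -3.32 + j3.739 V.
Step 5 — Current: I = V / Z = -0.0002273 - j0.0001874 A = 0.0002946∠-140.5° A.
Step 6 — Complex power: S = V·I* = 5.383e-05 - j0.001472 VA.
Step 7 — Real power: P = Re(S) = 5.383e-05 W.
Step 8 — Reactive power: Q = Im(S) = -0.001472 VAR.
Step 9 — Apparent power: |S| = 0.001473 VA.
Step 10 — Power factor: PF = P/|S| = 0.03654 (leading).

(a) P = 5.383e-05 W  (b) Q = -0.001472 VAR  (c) S = 0.001473 VA  (d) PF = 0.03654 (leading)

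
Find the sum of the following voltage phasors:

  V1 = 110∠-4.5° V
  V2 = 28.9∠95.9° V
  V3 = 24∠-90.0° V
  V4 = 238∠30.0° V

Step 1 — Convert each phasor to rectangular form:
  V1 = 110·(cos(-4.5°) + j·sin(-4.5°)) = 109.7 - j8.631 V
  V2 = 28.9·(cos(95.9°) + j·sin(95.9°)) = -2.971 + j28.75 V
  V3 = 24·(cos(-90.0°) + j·sin(-90.0°)) = 0 - j24 V
  V4 = 238·(cos(30.0°) + j·sin(30.0°)) = 206.1 + j119 V
Step 2 — Sum components: V_total = 312.8 + j115.1 V.
Step 3 — Convert to polar: |V_total| = 333.3 V, ∠V_total = 20.2°.

V_total = 333.3∠20.2° V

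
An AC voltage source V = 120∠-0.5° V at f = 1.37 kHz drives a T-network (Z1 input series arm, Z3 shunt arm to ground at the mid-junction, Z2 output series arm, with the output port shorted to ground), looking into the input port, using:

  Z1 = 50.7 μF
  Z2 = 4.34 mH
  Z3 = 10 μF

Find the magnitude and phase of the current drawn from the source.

Step 1 — Angular frequency: ω = 2π·f = 2π·1370 = 8608 rad/s.
Step 2 — Component impedances:
  Z1: Z = 1/(jωC) = -j/(ω·C) = 0 - j2.291 Ω
  Z2: Z = jωL = j·8608·0.00434 = 0 + j37.36 Ω
  Z3: Z = 1/(jωC) = -j/(ω·C) = 0 - j11.62 Ω
Step 3 — With the output port shorted to ground, the output series arm Z2 runs from the junction to ground; the shunt arm Z3 also runs from the junction to ground. They appear in parallel: Z3 || Z2 = 0 - j16.86 Ω.
Step 4 — Series with input arm Z1: Z_in = Z1 + (Z3 || Z2) = 0 - j19.15 Ω = 19.15∠-90.0° Ω.
Step 5 — Source phasor: V = 120∠-0.5° V = 120 - j1.047 V.
Step 6 — Ohm's law: I = V / Z_total = (120 - j1.047) / (0 - j19.15) = 0.05468 + j6.266 A.
Step 7 — Convert to polar: |I| = 6.266 A, ∠I = 89.5°.

I = 6.266∠89.5° A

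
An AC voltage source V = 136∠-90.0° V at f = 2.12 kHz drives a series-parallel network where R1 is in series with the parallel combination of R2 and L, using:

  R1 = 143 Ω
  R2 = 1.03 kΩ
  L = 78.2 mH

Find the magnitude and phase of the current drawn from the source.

Step 1 — Angular frequency: ω = 2π·f = 2π·2120 = 1.332e+04 rad/s.
Step 2 — Component impedances:
  R1: Z = R = 143 Ω
  R2: Z = R = 1030 Ω
  L: Z = jωL = j·1.332e+04·0.0782 = 0 + j1042 Ω
Step 3 — Parallel branch: R2 || L = 1/(1/R2 + 1/L) = 520.8 + j515 Ω.
Step 4 — Series with R1: Z_total = R1 + (R2 || L) = 663.8 + j515 Ω = 840.1∠37.8° Ω.
Step 5 — Source phasor: V = 136∠-90.0° V = 0 - j136 V.
Step 6 — Ohm's law: I = V / Z_total = (0 - j136) / (663.8 + j515) = -0.09923 - j0.1279 A.
Step 7 — Convert to polar: |I| = 0.1619 A, ∠I = -127.8°.

I = 0.1619∠-127.8° A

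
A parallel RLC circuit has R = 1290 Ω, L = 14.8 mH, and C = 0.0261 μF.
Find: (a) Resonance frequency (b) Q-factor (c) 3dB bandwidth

Step 1 — Resonance: ω₀ = 1/√(LC) = 1/√(0.0148·2.61e-08) = 5.088e+04 rad/s.
Step 2 — f₀ = ω₀/(2π) = 8098 Hz.
Step 3 — Parallel Q: Q = R/(ω₀L) = 1290/(5.088e+04·0.0148) = 1.713.
Step 4 — Bandwidth: Δω = ω₀/Q = 2.97e+04 rad/s; BW = Δω/(2π) = 4727 Hz.

(a) f₀ = 8098 Hz  (b) Q = 1.713  (c) BW = 4727 Hz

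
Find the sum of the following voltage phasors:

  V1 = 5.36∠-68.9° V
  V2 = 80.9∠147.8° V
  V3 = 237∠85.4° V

Step 1 — Convert each phasor to rectangular form:
  V1 = 5.36·(cos(-68.9°) + j·sin(-68.9°)) = 1.93 - j5.001 V
  V2 = 80.9·(cos(147.8°) + j·sin(147.8°)) = -68.46 + j43.11 V
  V3 = 237·(cos(85.4°) + j·sin(85.4°)) = 19.01 + j236.2 V
Step 2 — Sum components: V_total = -47.52 + j274.3 V.
Step 3 — Convert to polar: |V_total| = 278.4 V, ∠V_total = 99.8°.

V_total = 278.4∠99.8° V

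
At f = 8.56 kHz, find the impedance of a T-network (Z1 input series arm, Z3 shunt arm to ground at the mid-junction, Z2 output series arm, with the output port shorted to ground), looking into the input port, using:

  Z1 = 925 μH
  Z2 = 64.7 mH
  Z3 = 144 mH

Step 1 — Angular frequency: ω = 2π·f = 2π·8560 = 5.378e+04 rad/s.
Step 2 — Component impedances:
  Z1: Z = jωL = j·5.378e+04·0.000925 = 0 + j49.75 Ω
  Z2: Z = jωL = j·5.378e+04·0.0647 = 0 + j3480 Ω
  Z3: Z = jωL = j·5.378e+04·0.144 = 0 + j7745 Ω
Step 3 — With the output port shorted to ground, the output series arm Z2 runs from the junction to ground; the shunt arm Z3 also runs from the junction to ground. They appear in parallel: Z3 || Z2 = 0 + j2401 Ω.
Step 4 — Series with input arm Z1: Z_in = Z1 + (Z3 || Z2) = 0 + j2451 Ω = 2451∠90.0° Ω.

Z = 0 + j2451 Ω = 2451∠90.0° Ω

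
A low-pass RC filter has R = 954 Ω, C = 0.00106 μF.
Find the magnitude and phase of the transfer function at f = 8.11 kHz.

Step 1 — Angular frequency: ω = 2π·8110 = 5.096e+04 rad/s.
Step 2 — Transfer function: H(jω) = 1/(1 + jωRC).
Step 3 — Denominator: 1 + jωRC = 1 + j·5.096e+04·954·1.06e-09 = 1 + j0.05153.
Step 4 — H = 0.9974 - j0.05139.
Step 5 — Magnitude: |H| = 0.9987 (-0.0 dB); phase: φ = -2.9°.

|H| = 0.9987 (-0.0 dB), φ = -2.9°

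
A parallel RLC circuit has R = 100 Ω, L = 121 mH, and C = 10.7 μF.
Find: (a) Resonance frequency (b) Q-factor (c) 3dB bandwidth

Step 1 — Resonance: ω₀ = 1/√(LC) = 1/√(0.121·1.07e-05) = 878.9 rad/s.
Step 2 — f₀ = ω₀/(2π) = 139.9 Hz.
Step 3 — Parallel Q: Q = R/(ω₀L) = 100/(878.9·0.121) = 0.9404.
Step 4 — Bandwidth: Δω = ω₀/Q = 934.6 rad/s; BW = Δω/(2π) = 148.7 Hz.

(a) f₀ = 139.9 Hz  (b) Q = 0.9404  (c) BW = 148.7 Hz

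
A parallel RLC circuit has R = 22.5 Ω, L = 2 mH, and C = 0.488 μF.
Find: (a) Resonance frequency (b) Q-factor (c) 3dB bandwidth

Step 1 — Resonance: ω₀ = 1/√(LC) = 1/√(0.002·4.88e-07) = 3.201e+04 rad/s.
Step 2 — f₀ = ω₀/(2π) = 5094 Hz.
Step 3 — Parallel Q: Q = R/(ω₀L) = 22.5/(3.201e+04·0.002) = 0.3515.
Step 4 — Bandwidth: Δω = ω₀/Q = 9.107e+04 rad/s; BW = Δω/(2π) = 1.449e+04 Hz.

(a) f₀ = 5094 Hz  (b) Q = 0.3515  (c) BW = 1.449e+04 Hz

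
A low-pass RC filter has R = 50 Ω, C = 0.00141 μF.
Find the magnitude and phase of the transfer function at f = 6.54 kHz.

Step 1 — Angular frequency: ω = 2π·6540 = 4.109e+04 rad/s.
Step 2 — Transfer function: H(jω) = 1/(1 + jωRC).
Step 3 — Denominator: 1 + jωRC = 1 + j·4.109e+04·50·1.41e-09 = 1 + j0.002897.
Step 4 — H = 1 - j0.002897.
Step 5 — Magnitude: |H| = 1 (-0.0 dB); phase: φ = -0.2°.

|H| = 1 (-0.0 dB), φ = -0.2°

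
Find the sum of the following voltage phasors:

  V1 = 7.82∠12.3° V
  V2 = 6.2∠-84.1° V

Step 1 — Convert each phasor to rectangular form:
  V1 = 7.82·(cos(12.3°) + j·sin(12.3°)) = 7.64 + j1.666 V
  V2 = 6.2·(cos(-84.1°) + j·sin(-84.1°)) = 0.6373 - j6.167 V
Step 2 — Sum components: V_total = 8.278 - j4.501 V.
Step 3 — Convert to polar: |V_total| = 9.422 V, ∠V_total = -28.5°.

V_total = 9.422∠-28.5° V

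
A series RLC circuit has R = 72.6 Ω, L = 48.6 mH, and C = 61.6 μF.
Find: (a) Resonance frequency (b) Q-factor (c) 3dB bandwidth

Step 1 — Resonance condition Im(Z)=0 gives ω₀ = 1/√(LC).
Step 2 — ω₀ = 1/√(0.0486·6.16e-05) = 578 rad/s.
Step 3 — f₀ = ω₀/(2π) = 91.98 Hz.
Step 4 — Series Q: Q = ω₀L/R = 578·0.0486/72.6 = 0.3869.
Step 5 — 3dB bandwidth: Δω = ω₀/Q = 1494 rad/s; BW = Δω/(2π) = 237.7 Hz.

(a) f₀ = 91.98 Hz  (b) Q = 0.3869  (c) BW = 237.7 Hz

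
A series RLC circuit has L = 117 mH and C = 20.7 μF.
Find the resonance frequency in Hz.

Step 1 — Resonance condition Im(Z)=0 gives ω₀ = 1/√(LC).
Step 2 — ω₀ = 1/√(0.117·2.07e-05) = 642.6 rad/s.
Step 3 — f₀ = ω₀/(2π) = 102.3 Hz.

f₀ = 102.3 Hz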